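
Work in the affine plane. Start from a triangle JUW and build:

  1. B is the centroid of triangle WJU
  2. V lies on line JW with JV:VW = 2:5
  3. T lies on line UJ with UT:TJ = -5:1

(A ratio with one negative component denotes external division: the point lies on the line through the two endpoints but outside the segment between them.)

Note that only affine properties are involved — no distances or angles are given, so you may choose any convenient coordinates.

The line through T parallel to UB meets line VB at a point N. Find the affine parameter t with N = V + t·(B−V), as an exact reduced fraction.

Assign J = (0, 0), U = (1, 0), W = (0, 1) — the answer is frame-independent, so this choice is without loss of generality.
1. B is the centroid of triangle WJU ⇒ B = (1/3, 1/3)
2. V lies on line JW with JV:VW = 2:5 ⇒ V = (0, 2/7)
3. T lies on line UJ with UT:TJ = -5:1 ⇒ T = (-1/4, 0)
through T parallel to UB: direction (-2/3, 1/3); meets VB at N = (-23/36, 7/36)
N = V + t·(B−V) with t = -23/12

t = -23/12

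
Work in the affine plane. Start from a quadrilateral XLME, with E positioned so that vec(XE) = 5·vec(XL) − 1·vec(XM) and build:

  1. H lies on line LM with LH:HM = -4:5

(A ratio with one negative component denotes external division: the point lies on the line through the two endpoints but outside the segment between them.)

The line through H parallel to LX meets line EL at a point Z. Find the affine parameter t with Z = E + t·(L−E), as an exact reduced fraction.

Set X = (0, 0), L = (1, 0), M = (0, 1), E = (5, -1); any affine frame gives the same invariant.
1. H lies on line LM with LH:HM = -4:5 ⇒ H = (5, -4)
through H parallel to LX: direction (-1, 0); meets EL at Z = (17, -4)
Z = E + t·(L−E) with t = -3

t = -3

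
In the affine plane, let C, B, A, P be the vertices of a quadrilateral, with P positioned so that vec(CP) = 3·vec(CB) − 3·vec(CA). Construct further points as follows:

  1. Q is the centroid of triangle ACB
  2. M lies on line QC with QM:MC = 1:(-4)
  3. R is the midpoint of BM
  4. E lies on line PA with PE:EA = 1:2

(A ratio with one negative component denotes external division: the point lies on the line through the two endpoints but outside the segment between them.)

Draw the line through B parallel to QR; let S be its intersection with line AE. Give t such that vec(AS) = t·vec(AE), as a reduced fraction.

t = 15/44

Assign C = (0, 0), B = (1, 0), A = (0, 1), P = (3, -3) — the answer is frame-independent, so this choice is without loss of generality.
1. Q is the centroid of triangle ACB ⇒ Q = (1/3, 1/3)
2. M lies on line QC with QM:MC = 1:(-4) ⇒ M = (4/9, 4/9)
3. R is the midpoint of BM ⇒ R = (13/18, 2/9)
4. E lies on line PA with PE:EA = 1:2 ⇒ E = (2, -5/3)
through B parallel to QR: direction (7/18, -1/9); meets AE at S = (15/22, 1/11)
S = A + t·(E−A) with t = 15/44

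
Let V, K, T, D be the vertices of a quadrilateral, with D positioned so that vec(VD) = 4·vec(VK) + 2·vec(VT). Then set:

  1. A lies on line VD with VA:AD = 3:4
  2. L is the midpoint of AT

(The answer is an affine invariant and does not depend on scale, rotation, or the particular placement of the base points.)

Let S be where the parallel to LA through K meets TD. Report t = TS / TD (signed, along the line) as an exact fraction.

t = -11/16

Work in coordinates with V = (0, 0), K = (1, 0), T = (0, 1), D = (4, 2).
1. A lies on line VD with VA:AD = 3:4 ⇒ A = (12/7, 6/7)
2. L is the midpoint of AT ⇒ L = (6/7, 13/14)
through K parallel to LA: direction (6/7, -1/14); meets TD at S = (-11/4, 5/16)
S = T + t·(D−T) with t = -11/16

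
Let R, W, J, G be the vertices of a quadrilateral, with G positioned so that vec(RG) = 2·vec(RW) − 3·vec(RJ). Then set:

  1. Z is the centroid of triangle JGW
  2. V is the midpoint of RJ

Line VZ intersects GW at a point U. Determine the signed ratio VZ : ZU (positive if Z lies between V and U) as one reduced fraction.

VZ:ZU = 11/4

Set R = (0, 0), W = (1, 0), J = (0, 1), G = (2, -3); any affine frame gives the same invariant.
1. Z is the centroid of triangle JGW ⇒ Z = (1, -2/3)
2. V is the midpoint of RJ ⇒ V = (0, 1/2)
line VZ meets GW at U = (15/11, -12/11)
Z = V + t·(U−V) with t = 11/15, so VZ:ZU = 11/15:4/15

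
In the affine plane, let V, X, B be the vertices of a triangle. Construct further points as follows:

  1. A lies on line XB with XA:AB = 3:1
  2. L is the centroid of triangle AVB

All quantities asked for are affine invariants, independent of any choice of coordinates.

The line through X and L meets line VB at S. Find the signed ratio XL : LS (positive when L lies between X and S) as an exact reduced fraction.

XL:LS = 11

Work in coordinates with V = (0, 0), X = (1, 0), B = (0, 1).
1. A lies on line XB with XA:AB = 3:1 ⇒ A = (1/4, 3/4)
2. L is the centroid of triangle AVB ⇒ L = (1/12, 7/12)
line XL meets VB at S = (0, 7/11)
L = X + t·(S−X) with t = 11/12, so XL:LS = 11/12:1/12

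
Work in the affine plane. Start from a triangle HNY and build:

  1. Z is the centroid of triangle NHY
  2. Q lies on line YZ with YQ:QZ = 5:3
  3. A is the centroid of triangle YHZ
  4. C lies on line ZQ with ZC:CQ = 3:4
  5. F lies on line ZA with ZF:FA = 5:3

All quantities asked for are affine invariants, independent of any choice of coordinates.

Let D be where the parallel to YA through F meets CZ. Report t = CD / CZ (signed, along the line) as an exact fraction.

Work in coordinates with H = (0, 0), N = (1, 0), Y = (0, 1).
1. Z is the centroid of triangle NHY ⇒ Z = (1/3, 1/3)
2. Q lies on line YZ with YQ:QZ = 5:3 ⇒ Q = (5/24, 7/12)
3. A is the centroid of triangle YHZ ⇒ A = (1/9, 4/9)
4. C lies on line ZQ with ZC:CQ = 3:4 ⇒ C = (47/168, 37/84)
5. F lies on line ZA with ZF:FA = 5:3 ⇒ F = (7/36, 29/72)
through F parallel to YA: direction (1/9, -5/9); meets CZ at D = (1/8, 3/4)
D = C + t·(Z−C) with t = -26/9

t = -26/9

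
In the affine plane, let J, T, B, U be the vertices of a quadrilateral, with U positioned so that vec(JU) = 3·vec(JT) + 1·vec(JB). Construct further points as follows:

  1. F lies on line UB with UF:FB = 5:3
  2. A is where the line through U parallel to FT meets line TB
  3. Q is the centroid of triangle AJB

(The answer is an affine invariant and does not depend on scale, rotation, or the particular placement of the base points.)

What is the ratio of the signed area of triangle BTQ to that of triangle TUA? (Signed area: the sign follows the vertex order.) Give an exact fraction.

Set J = (0, 0), T = (1, 0), B = (0, 1), U = (3, 1); any affine frame gives the same invariant.
1. F lies on line UB with UF:FB = 5:3 ⇒ F = (9/8, 1)
2. A is where the line through U parallel to FT meets line TB ⇒ A = (8/3, -5/3)
3. Q is the centroid of triangle AJB ⇒ Q = (8/9, -2/9)
2·[BTQ] = -1/3, 2·[TUA] = -5
[BTQ]:[TUA] = -1/3:-5 = 1/15

[BTQ]:[TUA] = 1/15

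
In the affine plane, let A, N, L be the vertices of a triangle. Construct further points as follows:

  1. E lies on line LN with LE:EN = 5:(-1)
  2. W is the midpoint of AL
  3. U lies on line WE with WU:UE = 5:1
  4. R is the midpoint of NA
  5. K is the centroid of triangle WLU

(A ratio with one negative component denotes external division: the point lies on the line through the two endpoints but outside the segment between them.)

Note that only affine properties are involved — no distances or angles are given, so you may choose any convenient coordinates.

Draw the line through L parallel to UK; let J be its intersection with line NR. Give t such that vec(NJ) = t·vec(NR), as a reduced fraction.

t = -8/21

Work in coordinates with A = (0, 0), N = (1, 0), L = (0, 1).
1. E lies on line LN with LE:EN = 5:(-1) ⇒ E = (5/4, -1/4)
2. W is the midpoint of AL ⇒ W = (0, 1/2)
3. U lies on line WE with WU:UE = 5:1 ⇒ U = (25/24, -1/8)
4. R is the midpoint of NA ⇒ R = (1/2, 0)
5. K is the centroid of triangle WLU ⇒ K = (25/72, 11/24)
through L parallel to UK: direction (-25/36, 7/12); meets NR at J = (25/21, 0)
J = N + t·(R−N) with t = -8/21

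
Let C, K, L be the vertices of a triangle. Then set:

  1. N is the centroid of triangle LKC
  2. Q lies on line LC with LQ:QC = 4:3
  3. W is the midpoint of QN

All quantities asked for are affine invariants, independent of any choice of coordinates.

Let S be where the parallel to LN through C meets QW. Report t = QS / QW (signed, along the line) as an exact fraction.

Work in coordinates with C = (0, 0), K = (1, 0), L = (0, 1).
1. N is the centroid of triangle LKC ⇒ N = (1/3, 1/3)
2. Q lies on line LC with LQ:QC = 4:3 ⇒ Q = (0, 3/7)
3. W is the midpoint of QN ⇒ W = (1/6, 8/21)
through C parallel to LN: direction (1/3, -2/3); meets QW at S = (-1/4, 1/2)
S = Q + t·(W−Q) with t = -3/2

t = -3/2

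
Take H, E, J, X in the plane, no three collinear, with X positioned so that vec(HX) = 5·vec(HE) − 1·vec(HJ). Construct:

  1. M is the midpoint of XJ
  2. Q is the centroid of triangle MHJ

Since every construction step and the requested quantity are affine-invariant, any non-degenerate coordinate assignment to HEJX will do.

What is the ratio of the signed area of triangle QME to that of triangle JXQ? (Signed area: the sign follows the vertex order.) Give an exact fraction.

Work in coordinates with H = (0, 0), E = (1, 0), J = (0, 1), X = (5, -1).
1. M is the midpoint of XJ ⇒ M = (5/2, 0)
2. Q is the centroid of triangle MHJ ⇒ Q = (5/6, 1/3)
2·[QME] = -1/2, 2·[JXQ] = -5/3
[QME]:[JXQ] = -1/2:-5/3 = 3/10

[QME]:[JXQ] = 3/10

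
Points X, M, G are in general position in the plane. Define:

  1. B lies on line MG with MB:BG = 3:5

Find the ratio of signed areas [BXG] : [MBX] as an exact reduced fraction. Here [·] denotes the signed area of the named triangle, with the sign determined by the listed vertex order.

[BXG]:[MBX] = -5/3

Work in coordinates with X = (0, 0), M = (1, 0), G = (0, 1).
1. B lies on line MG with MB:BG = 3:5 ⇒ B = (5/8, 3/8)
2·[BXG] = -5/8, 2·[MBX] = 3/8
[BXG]:[MBX] = -5/8:3/8 = -5/3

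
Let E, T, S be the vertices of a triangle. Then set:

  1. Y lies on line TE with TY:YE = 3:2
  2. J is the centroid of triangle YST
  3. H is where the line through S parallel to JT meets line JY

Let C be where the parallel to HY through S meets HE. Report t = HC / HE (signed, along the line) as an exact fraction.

t = 3/2

Work in coordinates with E = (0, 0), T = (1, 0), S = (0, 1).
1. Y lies on line TE with TY:YE = 3:2 ⇒ Y = (2/5, 0)
2. J is the centroid of triangle YST ⇒ J = (7/15, 1/3)
3. H is where the line through S parallel to JT meets line JY ⇒ H = (8/15, 2/3)
through S parallel to HY: direction (-2/15, -2/3); meets HE at C = (-4/15, -1/3)
C = H + t·(E−H) with t = 3/2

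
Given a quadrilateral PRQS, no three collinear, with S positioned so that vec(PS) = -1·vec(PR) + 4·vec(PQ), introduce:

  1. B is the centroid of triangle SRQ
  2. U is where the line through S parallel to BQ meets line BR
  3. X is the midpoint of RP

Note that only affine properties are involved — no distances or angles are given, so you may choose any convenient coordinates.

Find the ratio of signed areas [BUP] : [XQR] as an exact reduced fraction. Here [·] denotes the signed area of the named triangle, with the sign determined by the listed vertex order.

[BUP]:[XQR] = -10/3

Assign P = (0, 0), R = (1, 0), Q = (0, 1), S = (-1, 4) — the answer is frame-independent, so this choice is without loss of generality.
1. B is the centroid of triangle SRQ ⇒ B = (0, 5/3)
2. U is where the line through S parallel to BQ meets line BR ⇒ U = (-1, 10/3)
3. X is the midpoint of RP ⇒ X = (1/2, 0)
2·[BUP] = 5/3, 2·[XQR] = -1/2
[BUP]:[XQR] = 5/3:-1/2 = -10/3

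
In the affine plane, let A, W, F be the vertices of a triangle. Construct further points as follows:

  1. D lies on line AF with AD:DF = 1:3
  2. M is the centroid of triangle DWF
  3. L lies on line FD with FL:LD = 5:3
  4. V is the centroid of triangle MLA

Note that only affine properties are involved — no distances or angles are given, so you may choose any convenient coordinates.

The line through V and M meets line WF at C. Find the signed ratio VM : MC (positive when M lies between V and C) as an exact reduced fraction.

VM:MC = 31/24

Work in coordinates with A = (0, 0), W = (1, 0), F = (0, 1).
1. D lies on line AF with AD:DF = 1:3 ⇒ D = (0, 1/4)
2. M is the centroid of triangle DWF ⇒ M = (1/3, 5/12)
3. L lies on line FD with FL:LD = 5:3 ⇒ L = (0, 17/32)
4. V is the centroid of triangle MLA ⇒ V = (1/9, 91/288)
line VM meets WF at C = (47/93, 46/93)
M = V + t·(C−V) with t = 31/55, so VM:MC = 31/55:24/55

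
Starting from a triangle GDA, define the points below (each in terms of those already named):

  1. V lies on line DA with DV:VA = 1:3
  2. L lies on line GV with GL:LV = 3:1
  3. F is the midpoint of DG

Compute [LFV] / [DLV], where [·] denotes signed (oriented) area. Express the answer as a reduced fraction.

Work in coordinates with G = (0, 0), D = (1, 0), A = (0, 1).
1. V lies on line DA with DV:VA = 1:3 ⇒ V = (3/4, 1/4)
2. L lies on line GV with GL:LV = 3:1 ⇒ L = (9/16, 3/16)
3. F is the midpoint of DG ⇒ F = (1/2, 0)
2·[LFV] = 1/32, 2·[DLV] = -1/16
[LFV]:[DLV] = 1/32:-1/16 = -1/2

[LFV]:[DLV] = -1/2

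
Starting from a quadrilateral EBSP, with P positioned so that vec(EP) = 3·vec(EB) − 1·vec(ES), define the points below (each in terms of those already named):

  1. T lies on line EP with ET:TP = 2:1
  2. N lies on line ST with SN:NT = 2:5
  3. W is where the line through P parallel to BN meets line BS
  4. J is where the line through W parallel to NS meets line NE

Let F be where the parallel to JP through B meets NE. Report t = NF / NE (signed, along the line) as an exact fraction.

t = 107/180

Choose coordinates E = (0, 0), B = (1, 0), S = (0, 1), P = (3, -1).
1. T lies on line EP with ET:TP = 2:1 ⇒ T = (2, -2/3)
2. N lies on line ST with SN:NT = 2:5 ⇒ N = (4/7, 11/21)
3. W is where the line through P parallel to BN meets line BS ⇒ W = (15/2, -13/2)
4. J is where the line through W parallel to NS meets line NE ⇒ J = (-1/7, -11/84)
through B parallel to JP: direction (22/7, -73/84); meets NE at F = (73/315, 803/3780)
F = N + t·(E−N) with t = 107/180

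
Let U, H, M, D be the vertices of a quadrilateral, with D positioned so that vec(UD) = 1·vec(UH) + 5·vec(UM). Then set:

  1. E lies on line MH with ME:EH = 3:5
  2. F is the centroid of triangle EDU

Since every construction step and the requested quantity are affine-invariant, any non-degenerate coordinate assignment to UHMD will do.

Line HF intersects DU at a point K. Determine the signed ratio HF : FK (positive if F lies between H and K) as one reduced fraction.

Work in coordinates with U = (0, 0), H = (1, 0), M = (0, 1), D = (1, 5).
1. E lies on line MH with ME:EH = 3:5 ⇒ E = (3/8, 5/8)
2. F is the centroid of triangle EDU ⇒ F = (11/24, 15/8)
line HF meets DU at K = (9/22, 45/22)
F = H + t·(K−H) with t = 11/12, so HF:FK = 11/12:1/12

HF:FK = 11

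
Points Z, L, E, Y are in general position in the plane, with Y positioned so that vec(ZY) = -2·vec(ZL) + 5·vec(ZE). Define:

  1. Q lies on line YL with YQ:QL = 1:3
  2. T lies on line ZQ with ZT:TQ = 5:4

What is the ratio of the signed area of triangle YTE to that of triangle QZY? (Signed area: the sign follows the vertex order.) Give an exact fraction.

Set Z = (0, 0), L = (1, 0), E = (0, 1), Y = (-2, 5); any affine frame gives the same invariant.
1. Q lies on line YL with YQ:QL = 1:3 ⇒ Q = (-5/4, 15/4)
2. T lies on line ZQ with ZT:TQ = 5:4 ⇒ T = (-25/36, 25/12)
2·[YTE] = 11/18, 2·[QZY] = -5/4
[YTE]:[QZY] = 11/18:-5/4 = -22/45

[YTE]:[QZY] = -22/45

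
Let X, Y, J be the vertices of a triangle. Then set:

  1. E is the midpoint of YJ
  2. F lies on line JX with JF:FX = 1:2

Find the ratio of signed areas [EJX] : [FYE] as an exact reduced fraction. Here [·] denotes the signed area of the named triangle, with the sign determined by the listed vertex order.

[EJX]:[FYE] = 3

Choose coordinates X = (0, 0), Y = (1, 0), J = (0, 1).
1. E is the midpoint of YJ ⇒ E = (1/2, 1/2)
2. F lies on line JX with JF:FX = 1:2 ⇒ F = (0, 2/3)
2·[EJX] = 1/2, 2·[FYE] = 1/6
[EJX]:[FYE] = 1/2:1/6 = 3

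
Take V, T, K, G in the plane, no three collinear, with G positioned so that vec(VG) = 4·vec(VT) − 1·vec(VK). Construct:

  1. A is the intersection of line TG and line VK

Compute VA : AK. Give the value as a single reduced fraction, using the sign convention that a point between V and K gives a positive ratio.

VA:AK = 1/2

Set V = (0, 0), T = (1, 0), K = (0, 1), G = (4, -1); any affine frame gives the same invariant.
1. A is the intersection of line TG and line VK ⇒ A = (0, 1/3)
A = V + t·(K−V) with t = 1/3, so VA:AK = t:(1−t) = 1/3:2/3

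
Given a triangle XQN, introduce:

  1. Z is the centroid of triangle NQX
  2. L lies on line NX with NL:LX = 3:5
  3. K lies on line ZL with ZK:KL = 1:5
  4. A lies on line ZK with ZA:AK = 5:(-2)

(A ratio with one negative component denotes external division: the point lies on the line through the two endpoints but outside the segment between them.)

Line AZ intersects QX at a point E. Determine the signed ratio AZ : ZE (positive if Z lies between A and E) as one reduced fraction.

AZ:ZE = 35/144

Set X = (0, 0), Q = (1, 0), N = (0, 1); any affine frame gives the same invariant.
1. Z is the centroid of triangle NQX ⇒ Z = (1/3, 1/3)
2. L lies on line NX with NL:LX = 3:5 ⇒ L = (0, 5/8)
3. K lies on line ZL with ZK:KL = 1:5 ⇒ K = (5/18, 55/144)
4. A lies on line ZK with ZA:AK = 5:(-2) ⇒ A = (13/54, 179/432)
line AZ meets QX at E = (5/7, 0)
Z = A + t·(E−A) with t = 35/179, so AZ:ZE = 35/179:144/179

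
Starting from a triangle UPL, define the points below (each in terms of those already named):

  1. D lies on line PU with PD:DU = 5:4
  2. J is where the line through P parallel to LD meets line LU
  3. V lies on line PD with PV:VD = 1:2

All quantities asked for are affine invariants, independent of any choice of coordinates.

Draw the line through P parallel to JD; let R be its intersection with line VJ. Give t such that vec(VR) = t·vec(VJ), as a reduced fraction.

Work in coordinates with U = (0, 0), P = (1, 0), L = (0, 1).
1. D lies on line PU with PD:DU = 5:4 ⇒ D = (4/9, 0)
2. J is where the line through P parallel to LD meets line LU ⇒ J = (0, 9/4)
3. V lies on line PD with PV:VD = 1:2 ⇒ V = (22/27, 0)
through P parallel to JD: direction (4/9, -9/4); meets VJ at R = (11/9, -9/8)
R = V + t·(J−V) with t = -1/2

t = -1/2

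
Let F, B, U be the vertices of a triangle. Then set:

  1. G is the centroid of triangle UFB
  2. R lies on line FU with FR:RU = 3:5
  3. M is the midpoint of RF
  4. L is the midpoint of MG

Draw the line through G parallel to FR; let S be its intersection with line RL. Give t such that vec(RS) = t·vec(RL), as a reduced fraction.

t = 2

Set F = (0, 0), B = (1, 0), U = (0, 1); any affine frame gives the same invariant.
1. G is the centroid of triangle UFB ⇒ G = (1/3, 1/3)
2. R lies on line FU with FR:RU = 3:5 ⇒ R = (0, 3/8)
3. M is the midpoint of RF ⇒ M = (0, 3/16)
4. L is the midpoint of MG ⇒ L = (1/6, 25/96)
through G parallel to FR: direction (0, 3/8); meets RL at S = (1/3, 7/48)
S = R + t·(L−R) with t = 2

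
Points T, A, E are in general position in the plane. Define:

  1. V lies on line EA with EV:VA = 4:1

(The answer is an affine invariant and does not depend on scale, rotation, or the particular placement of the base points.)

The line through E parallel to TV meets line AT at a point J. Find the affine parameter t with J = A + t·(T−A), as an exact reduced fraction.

t = 5

Assign T = (0, 0), A = (1, 0), E = (0, 1) — the answer is frame-independent, so this choice is without loss of generality.
1. V lies on line EA with EV:VA = 4:1 ⇒ V = (4/5, 1/5)
through E parallel to TV: direction (4/5, 1/5); meets AT at J = (-4, 0)
J = A + t·(T−A) with t = 5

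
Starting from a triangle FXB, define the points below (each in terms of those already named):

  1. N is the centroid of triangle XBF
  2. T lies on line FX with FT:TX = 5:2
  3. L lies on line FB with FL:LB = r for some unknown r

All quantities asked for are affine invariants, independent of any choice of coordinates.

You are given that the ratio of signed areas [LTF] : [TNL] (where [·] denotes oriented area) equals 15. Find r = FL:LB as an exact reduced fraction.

Assign F = (0, 0), X = (1, 0), B = (0, 1) — the answer is frame-independent, so this choice is without loss of generality.
1. N is the centroid of triangle XBF ⇒ N = (1/3, 1/3)
2. T lies on line FX with FT:TX = 5:2 ⇒ T = (5/7, 0)
3. With FL:LB = r, write λ = r/(r+1) so L = F + λ·(B−F); L is affine-linear in λ
Every point depending on L is an affine combination of L and λ-independent points, so each such coordinate is linear in λ; the λ² term in each signed area is a multiple of (B−F)×(B−F) = 0, so 2·[LTF] and 2·[TNL] are each linear in λ. Evaluating at λ=0 and λ=1:
  2·[LTF] = -5/7·λ,   2·[TNL] = -8/21·λ + 5/21
So [LTF]:[TNL] = (-5/7·λ) / (-8/21·λ + 5/21). Setting this equal to 15:
  -5/7·λ = 15·(-8/21·λ + 5/21)  ⇒  λ = 5/7
Then r = λ/(1−λ) = (5/7)/(2/7) = 5/2. Check: with r = 5/2, L = (0, 5/7) and [LTF]:[TNL] = 15 as required.

r = 5/2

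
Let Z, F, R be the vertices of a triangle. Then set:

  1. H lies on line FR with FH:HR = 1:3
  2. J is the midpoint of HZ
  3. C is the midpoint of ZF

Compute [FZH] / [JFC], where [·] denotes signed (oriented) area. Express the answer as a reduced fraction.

[FZH]:[JFC] = 4

Work in coordinates with Z = (0, 0), F = (1, 0), R = (0, 1).
1. H lies on line FR with FH:HR = 1:3 ⇒ H = (3/4, 1/4)
2. J is the midpoint of HZ ⇒ J = (3/8, 1/8)
3. C is the midpoint of ZF ⇒ C = (1/2, 0)
2·[FZH] = -1/4, 2·[JFC] = -1/16
[FZH]:[JFC] = -1/4:-1/16 = 4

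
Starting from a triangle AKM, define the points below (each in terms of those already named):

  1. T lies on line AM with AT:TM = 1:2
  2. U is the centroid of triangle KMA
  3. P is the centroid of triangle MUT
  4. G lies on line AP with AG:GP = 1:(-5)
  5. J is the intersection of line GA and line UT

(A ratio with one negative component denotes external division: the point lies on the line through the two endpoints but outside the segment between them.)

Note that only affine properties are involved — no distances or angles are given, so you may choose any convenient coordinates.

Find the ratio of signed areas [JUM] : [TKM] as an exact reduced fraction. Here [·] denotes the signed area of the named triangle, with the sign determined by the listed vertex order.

[JUM]:[TKM] = 4/15

Assign A = (0, 0), K = (1, 0), M = (0, 1) — the answer is frame-independent, so this choice is without loss of generality.
1. T lies on line AM with AT:TM = 1:2 ⇒ T = (0, 1/3)
2. U is the centroid of triangle KMA ⇒ U = (1/3, 1/3)
3. P is the centroid of triangle MUT ⇒ P = (1/9, 5/9)
4. G lies on line AP with AG:GP = 1:(-5) ⇒ G = (-1/36, -5/36)
5. J is the intersection of line GA and line UT ⇒ J = (1/15, 1/3)
2·[JUM] = 8/45, 2·[TKM] = 2/3
[JUM]:[TKM] = 8/45:2/3 = 4/15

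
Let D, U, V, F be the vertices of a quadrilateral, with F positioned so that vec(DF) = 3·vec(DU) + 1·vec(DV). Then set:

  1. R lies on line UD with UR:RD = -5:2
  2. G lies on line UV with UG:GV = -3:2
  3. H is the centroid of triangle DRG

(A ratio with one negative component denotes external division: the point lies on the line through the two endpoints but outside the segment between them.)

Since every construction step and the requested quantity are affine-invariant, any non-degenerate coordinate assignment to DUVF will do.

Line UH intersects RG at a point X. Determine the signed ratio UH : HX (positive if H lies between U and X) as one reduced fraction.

UH:HX = 13/2

Choose coordinates D = (0, 0), U = (1, 0), V = (0, 1), F = (3, 1).
1. R lies on line UD with UR:RD = -5:2 ⇒ R = (-2/3, 0)
2. G lies on line UV with UG:GV = -3:2 ⇒ G = (-2, 3)
3. H is the centroid of triangle DRG ⇒ H = (-8/9, 1)
line UH meets RG at X = (-46/39, 15/13)
H = U + t·(X−U) with t = 13/15, so UH:HX = 13/15:2/15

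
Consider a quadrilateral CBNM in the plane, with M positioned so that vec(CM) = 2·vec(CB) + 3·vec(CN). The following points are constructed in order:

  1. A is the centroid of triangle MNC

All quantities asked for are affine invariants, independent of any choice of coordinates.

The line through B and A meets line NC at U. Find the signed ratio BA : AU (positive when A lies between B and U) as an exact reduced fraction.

BA:AU = 1/2

Work in coordinates with C = (0, 0), B = (1, 0), N = (0, 1), M = (2, 3).
1. A is the centroid of triangle MNC ⇒ A = (2/3, 4/3)
line BA meets NC at U = (0, 4)
A = B + t·(U−B) with t = 1/3, so BA:AU = 1/3:2/3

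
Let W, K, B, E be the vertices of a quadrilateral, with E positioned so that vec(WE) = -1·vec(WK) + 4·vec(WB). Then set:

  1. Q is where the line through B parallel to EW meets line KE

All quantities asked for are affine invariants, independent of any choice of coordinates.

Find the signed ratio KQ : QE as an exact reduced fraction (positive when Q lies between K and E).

Set W = (0, 0), K = (1, 0), B = (0, 1), E = (-1, 4); any affine frame gives the same invariant.
1. Q is where the line through B parallel to EW meets line KE ⇒ Q = (-1/2, 3)
Q = K + t·(E−K) with t = 3/4, so KQ:QE = t:(1−t) = 3/4:1/4

KQ:QE = 3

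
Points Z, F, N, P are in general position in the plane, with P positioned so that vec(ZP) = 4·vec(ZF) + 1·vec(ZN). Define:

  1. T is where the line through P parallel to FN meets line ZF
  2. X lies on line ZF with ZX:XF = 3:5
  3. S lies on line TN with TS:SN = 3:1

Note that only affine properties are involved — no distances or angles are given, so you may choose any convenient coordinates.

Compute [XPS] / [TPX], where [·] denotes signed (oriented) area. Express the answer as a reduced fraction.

[XPS]:[TPX] = 59/148

Assign Z = (0, 0), F = (1, 0), N = (0, 1), P = (4, 1) — the answer is frame-independent, so this choice is without loss of generality.
1. T is where the line through P parallel to FN meets line ZF ⇒ T = (5, 0)
2. X lies on line ZF with ZX:XF = 3:5 ⇒ X = (3/8, 0)
3. S lies on line TN with TS:SN = 3:1 ⇒ S = (5/4, 3/4)
2·[XPS] = 59/32, 2·[TPX] = 37/8
[XPS]:[TPX] = 59/32:37/8 = 59/148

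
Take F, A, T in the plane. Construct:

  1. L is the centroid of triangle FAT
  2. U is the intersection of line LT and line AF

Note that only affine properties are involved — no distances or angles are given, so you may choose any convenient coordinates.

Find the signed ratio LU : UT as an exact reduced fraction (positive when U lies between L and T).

LU:UT = -1/3

Assign F = (0, 0), A = (1, 0), T = (0, 1) — the answer is frame-independent, so this choice is without loss of generality.
1. L is the centroid of triangle FAT ⇒ L = (1/3, 1/3)
2. U is the intersection of line LT and line AF ⇒ U = (1/2, 0)
U = L + t·(T−L) with t = -1/2, so LU:UT = t:(1−t) = -1/2:3/2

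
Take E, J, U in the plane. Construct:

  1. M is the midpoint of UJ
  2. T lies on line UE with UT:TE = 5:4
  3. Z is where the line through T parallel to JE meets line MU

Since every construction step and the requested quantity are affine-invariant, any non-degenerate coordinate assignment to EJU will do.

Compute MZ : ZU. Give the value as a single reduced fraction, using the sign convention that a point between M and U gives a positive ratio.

MZ:ZU = -1/10

Choose coordinates E = (0, 0), J = (1, 0), U = (0, 1).
1. M is the midpoint of UJ ⇒ M = (1/2, 1/2)
2. T lies on line UE with UT:TE = 5:4 ⇒ T = (0, 4/9)
3. Z is where the line through T parallel to JE meets line MU ⇒ Z = (5/9, 4/9)
Z = M + t·(U−M) with t = -1/9, so MZ:ZU = t:(1−t) = -1/9:10/9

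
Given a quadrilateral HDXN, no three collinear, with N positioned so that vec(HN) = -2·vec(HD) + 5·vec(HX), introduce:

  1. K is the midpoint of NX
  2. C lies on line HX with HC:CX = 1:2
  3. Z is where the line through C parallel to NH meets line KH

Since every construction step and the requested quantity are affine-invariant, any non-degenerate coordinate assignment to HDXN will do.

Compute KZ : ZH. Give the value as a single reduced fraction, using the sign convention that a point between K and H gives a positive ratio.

KZ:ZH = 1/2

Set H = (0, 0), D = (1, 0), X = (0, 1), N = (-2, 5); any affine frame gives the same invariant.
1. K is the midpoint of NX ⇒ K = (-1, 3)
2. C lies on line HX with HC:CX = 1:2 ⇒ C = (0, 1/3)
3. Z is where the line through C parallel to NH meets line KH ⇒ Z = (-2/3, 2)
Z = K + t·(H−K) with t = 1/3, so KZ:ZH = t:(1−t) = 1/3:2/3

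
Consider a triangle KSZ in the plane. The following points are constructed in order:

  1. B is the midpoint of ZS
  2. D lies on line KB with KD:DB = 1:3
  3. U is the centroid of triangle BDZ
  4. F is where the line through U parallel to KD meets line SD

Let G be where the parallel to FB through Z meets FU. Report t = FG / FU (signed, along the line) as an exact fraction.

t = 4

Assign K = (0, 0), S = (1, 0), Z = (0, 1) — the answer is frame-independent, so this choice is without loss of generality.
1. B is the midpoint of ZS ⇒ B = (1/2, 1/2)
2. D lies on line KB with KD:DB = 1:3 ⇒ D = (1/8, 1/8)
3. U is the centroid of triangle BDZ ⇒ U = (5/24, 13/24)
4. F is where the line through U parallel to KD meets line SD ⇒ F = (-1/6, 1/6)
through Z parallel to FB: direction (2/3, 1/3); meets FU at G = (4/3, 5/3)
G = F + t·(U−F) with t = 4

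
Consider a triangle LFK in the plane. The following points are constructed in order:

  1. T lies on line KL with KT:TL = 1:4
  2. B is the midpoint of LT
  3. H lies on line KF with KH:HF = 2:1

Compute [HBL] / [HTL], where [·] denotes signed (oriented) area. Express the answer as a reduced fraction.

[HBL]:[HTL] = 1/2

Work in coordinates with L = (0, 0), F = (1, 0), K = (0, 1).
1. T lies on line KL with KT:TL = 1:4 ⇒ T = (0, 4/5)
2. B is the midpoint of LT ⇒ B = (0, 2/5)
3. H lies on line KF with KH:HF = 2:1 ⇒ H = (2/3, 1/3)
2·[HBL] = 4/15, 2·[HTL] = 8/15
[HBL]:[HTL] = 4/15:8/15 = 1/2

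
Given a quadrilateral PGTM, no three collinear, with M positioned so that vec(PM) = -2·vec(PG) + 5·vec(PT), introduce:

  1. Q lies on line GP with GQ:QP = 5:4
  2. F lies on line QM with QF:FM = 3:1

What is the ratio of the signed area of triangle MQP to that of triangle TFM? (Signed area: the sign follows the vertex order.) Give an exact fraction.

Work in coordinates with P = (0, 0), G = (1, 0), T = (0, 1), M = (-2, 5).
1. Q lies on line GP with GQ:QP = 5:4 ⇒ Q = (4/9, 0)
2. F lies on line QM with QF:FM = 3:1 ⇒ F = (-25/18, 15/4)
2·[MQP] = -20/9, 2·[TFM] = -1/18
[MQP]:[TFM] = -20/9:-1/18 = 40

[MQP]:[TFM] = 40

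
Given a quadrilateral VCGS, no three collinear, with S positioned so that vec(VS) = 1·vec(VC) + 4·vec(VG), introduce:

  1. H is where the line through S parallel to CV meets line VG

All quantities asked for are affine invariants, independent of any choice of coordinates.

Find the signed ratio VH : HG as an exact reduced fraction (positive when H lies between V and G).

Choose coordinates V = (0, 0), C = (1, 0), G = (0, 1), S = (1, 4).
1. H is where the line through S parallel to CV meets line VG ⇒ H = (0, 4)
H = V + t·(G−V) with t = 4, so VH:HG = t:(1−t) = 4:-3

VH:HG = -4/3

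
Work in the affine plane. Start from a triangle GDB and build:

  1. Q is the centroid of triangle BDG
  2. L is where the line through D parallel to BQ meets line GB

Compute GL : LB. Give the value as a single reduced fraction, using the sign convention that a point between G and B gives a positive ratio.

GL:LB = -2

Set G = (0, 0), D = (1, 0), B = (0, 1); any affine frame gives the same invariant.
1. Q is the centroid of triangle BDG ⇒ Q = (1/3, 1/3)
2. L is where the line through D parallel to BQ meets line GB ⇒ L = (0, 2)
L = G + t·(B−G) with t = 2, so GL:LB = t:(1−t) = 2:-1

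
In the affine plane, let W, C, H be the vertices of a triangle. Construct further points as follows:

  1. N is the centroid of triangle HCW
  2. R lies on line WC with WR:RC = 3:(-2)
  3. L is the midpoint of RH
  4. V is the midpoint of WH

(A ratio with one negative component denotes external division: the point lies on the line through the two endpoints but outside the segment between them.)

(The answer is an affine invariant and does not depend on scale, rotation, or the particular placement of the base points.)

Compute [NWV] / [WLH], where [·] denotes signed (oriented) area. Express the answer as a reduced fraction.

[NWV]:[WLH] = -1/9

Choose coordinates W = (0, 0), C = (1, 0), H = (0, 1).
1. N is the centroid of triangle HCW ⇒ N = (1/3, 1/3)
2. R lies on line WC with WR:RC = 3:(-2) ⇒ R = (3, 0)
3. L is the midpoint of RH ⇒ L = (3/2, 1/2)
4. V is the midpoint of WH ⇒ V = (0, 1/2)
2·[NWV] = -1/6, 2·[WLH] = 3/2
[NWV]:[WLH] = -1/6:3/2 = -1/9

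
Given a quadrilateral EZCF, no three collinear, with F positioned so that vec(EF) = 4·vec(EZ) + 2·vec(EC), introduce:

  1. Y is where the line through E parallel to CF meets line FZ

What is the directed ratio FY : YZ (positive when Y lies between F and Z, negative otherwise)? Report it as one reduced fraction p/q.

Set E = (0, 0), Z = (1, 0), C = (0, 1), F = (4, 2); any affine frame gives the same invariant.
1. Y is where the line through E parallel to CF meets line FZ ⇒ Y = (8/5, 2/5)
Y = F + t·(Z−F) with t = 4/5, so FY:YZ = t:(1−t) = 4/5:1/5

FY:YZ = 4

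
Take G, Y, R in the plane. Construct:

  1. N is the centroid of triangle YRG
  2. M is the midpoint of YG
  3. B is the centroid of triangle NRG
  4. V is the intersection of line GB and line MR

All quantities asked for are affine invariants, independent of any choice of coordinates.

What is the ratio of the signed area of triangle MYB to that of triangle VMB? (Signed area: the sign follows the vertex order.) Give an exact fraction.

Work in coordinates with G = (0, 0), Y = (1, 0), R = (0, 1).
1. N is the centroid of triangle YRG ⇒ N = (1/3, 1/3)
2. M is the midpoint of YG ⇒ M = (1/2, 0)
3. B is the centroid of triangle NRG ⇒ B = (1/9, 4/9)
4. V is the intersection of line GB and line MR ⇒ V = (1/6, 2/3)
2·[MYB] = 2/9, 2·[VMB] = -1/9
[MYB]:[VMB] = 2/9:-1/9 = -2

[MYB]:[VMB] = -2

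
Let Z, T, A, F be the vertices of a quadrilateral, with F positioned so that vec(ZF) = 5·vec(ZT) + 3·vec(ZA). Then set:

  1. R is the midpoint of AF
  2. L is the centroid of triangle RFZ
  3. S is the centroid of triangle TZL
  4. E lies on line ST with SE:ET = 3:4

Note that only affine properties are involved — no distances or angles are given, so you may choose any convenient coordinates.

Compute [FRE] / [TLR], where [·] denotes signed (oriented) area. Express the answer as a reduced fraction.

[FRE]:[TLR] = 353/63

Work in coordinates with Z = (0, 0), T = (1, 0), A = (0, 1), F = (5, 3).
1. R is the midpoint of AF ⇒ R = (5/2, 2)
2. L is the centroid of triangle RFZ ⇒ L = (5/2, 5/3)
3. S is the centroid of triangle TZL ⇒ S = (7/6, 5/9)
4. E lies on line ST with SE:ET = 3:4 ⇒ E = (23/21, 20/63)
2·[FRE] = 353/126, 2·[TLR] = 1/2
[FRE]:[TLR] = 353/126:1/2 = 353/63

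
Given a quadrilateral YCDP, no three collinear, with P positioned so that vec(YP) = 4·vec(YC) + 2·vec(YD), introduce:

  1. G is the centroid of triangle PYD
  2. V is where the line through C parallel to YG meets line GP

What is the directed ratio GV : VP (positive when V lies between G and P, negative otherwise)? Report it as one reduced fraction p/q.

GV:VP = 3

Work in coordinates with Y = (0, 0), C = (1, 0), D = (0, 1), P = (4, 2).
1. G is the centroid of triangle PYD ⇒ G = (4/3, 1)
2. V is where the line through C parallel to YG meets line GP ⇒ V = (10/3, 7/4)
V = G + t·(P−G) with t = 3/4, so GV:VP = t:(1−t) = 3/4:1/4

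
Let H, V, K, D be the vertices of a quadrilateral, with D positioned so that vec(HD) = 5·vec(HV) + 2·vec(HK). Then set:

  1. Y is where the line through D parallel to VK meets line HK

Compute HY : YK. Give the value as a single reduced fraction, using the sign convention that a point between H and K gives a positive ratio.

HY:YK = -7/6

Assign H = (0, 0), V = (1, 0), K = (0, 1), D = (5, 2) — the answer is frame-independent, so this choice is without loss of generality.
1. Y is where the line through D parallel to VK meets line HK ⇒ Y = (0, 7)
Y = H + t·(K−H) with t = 7, so HY:YK = t:(1−t) = 7:-6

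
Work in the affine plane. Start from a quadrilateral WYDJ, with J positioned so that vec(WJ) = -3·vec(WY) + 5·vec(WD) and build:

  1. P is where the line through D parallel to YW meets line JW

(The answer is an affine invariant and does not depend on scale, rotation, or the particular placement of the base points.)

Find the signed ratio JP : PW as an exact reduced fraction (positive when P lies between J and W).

JP:PW = 4

Work in coordinates with W = (0, 0), Y = (1, 0), D = (0, 1), J = (-3, 5).
1. P is where the line through D parallel to YW meets line JW ⇒ P = (-3/5, 1)
P = J + t·(W−J) with t = 4/5, so JP:PW = t:(1−t) = 4/5:1/5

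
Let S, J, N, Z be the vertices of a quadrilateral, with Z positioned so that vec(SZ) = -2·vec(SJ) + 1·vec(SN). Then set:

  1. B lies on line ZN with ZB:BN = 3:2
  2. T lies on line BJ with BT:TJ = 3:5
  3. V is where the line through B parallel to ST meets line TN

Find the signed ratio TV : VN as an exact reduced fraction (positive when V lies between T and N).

Choose coordinates S = (0, 0), J = (1, 0), N = (0, 1), Z = (-2, 1).
1. B lies on line ZN with ZB:BN = 3:2 ⇒ B = (-4/5, 1)
2. T lies on line BJ with BT:TJ = 3:5 ⇒ T = (-1/8, 5/8)
3. V is where the line through B parallel to ST meets line TN ⇒ V = (-1/2, -1/2)
V = T + t·(N−T) with t = -3, so TV:VN = t:(1−t) = -3:4

TV:VN = -3/4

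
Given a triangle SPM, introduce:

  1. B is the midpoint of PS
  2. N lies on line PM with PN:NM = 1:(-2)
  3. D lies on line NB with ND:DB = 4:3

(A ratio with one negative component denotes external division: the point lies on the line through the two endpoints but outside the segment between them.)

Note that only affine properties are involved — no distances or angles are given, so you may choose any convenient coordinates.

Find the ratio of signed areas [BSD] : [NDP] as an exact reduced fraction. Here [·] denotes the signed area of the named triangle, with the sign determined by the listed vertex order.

[BSD]:[NDP] = -3/4

Assign S = (0, 0), P = (1, 0), M = (0, 1) — the answer is frame-independent, so this choice is without loss of generality.
1. B is the midpoint of PS ⇒ B = (1/2, 0)
2. N lies on line PM with PN:NM = 1:(-2) ⇒ N = (2, -1)
3. D lies on line NB with ND:DB = 4:3 ⇒ D = (8/7, -3/7)
2·[BSD] = 3/14, 2·[NDP] = -2/7
[BSD]:[NDP] = 3/14:-2/7 = -3/4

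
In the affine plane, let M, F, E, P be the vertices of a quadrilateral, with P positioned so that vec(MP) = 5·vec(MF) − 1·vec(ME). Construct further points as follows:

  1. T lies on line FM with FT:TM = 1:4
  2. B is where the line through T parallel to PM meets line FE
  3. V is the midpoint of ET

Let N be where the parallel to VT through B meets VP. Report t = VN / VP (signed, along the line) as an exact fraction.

t = 21/340

Assign M = (0, 0), F = (1, 0), E = (0, 1), P = (5, -1) — the answer is frame-independent, so this choice is without loss of generality.
1. T lies on line FM with FT:TM = 1:4 ⇒ T = (4/5, 0)
2. B is where the line through T parallel to PM meets line FE ⇒ B = (21/20, -1/20)
3. V is the midpoint of ET ⇒ V = (2/5, 1/2)
through B parallel to VT: direction (2/5, -1/2); meets VP at N = (1163/1700, 277/680)
N = V + t·(P−V) with t = 21/340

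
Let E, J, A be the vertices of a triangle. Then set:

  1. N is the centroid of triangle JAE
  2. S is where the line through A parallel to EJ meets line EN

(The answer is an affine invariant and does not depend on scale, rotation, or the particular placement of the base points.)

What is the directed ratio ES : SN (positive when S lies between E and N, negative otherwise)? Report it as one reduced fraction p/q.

Set E = (0, 0), J = (1, 0), A = (0, 1); any affine frame gives the same invariant.
1. N is the centroid of triangle JAE ⇒ N = (1/3, 1/3)
2. S is where the line through A parallel to EJ meets line EN ⇒ S = (1, 1)
S = E + t·(N−E) with t = 3, so ES:SN = t:(1−t) = 3:-2

ES:SN = -3/2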